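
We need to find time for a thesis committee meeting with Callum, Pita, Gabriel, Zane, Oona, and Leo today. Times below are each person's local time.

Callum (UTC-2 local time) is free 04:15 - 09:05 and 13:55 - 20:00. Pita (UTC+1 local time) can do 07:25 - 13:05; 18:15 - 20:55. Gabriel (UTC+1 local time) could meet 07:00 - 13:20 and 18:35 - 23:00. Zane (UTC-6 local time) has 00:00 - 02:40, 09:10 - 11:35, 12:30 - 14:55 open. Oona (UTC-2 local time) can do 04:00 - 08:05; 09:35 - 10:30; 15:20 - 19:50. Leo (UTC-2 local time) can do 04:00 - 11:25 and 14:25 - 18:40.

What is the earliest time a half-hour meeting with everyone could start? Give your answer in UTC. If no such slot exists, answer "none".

Callum in UTC: 06:15-11:05, 15:55-22:00 (add 2h to convert from UTC-2).
Pita in UTC: 06:25-12:05, 17:15-19:55 (subtract 1h to convert from UTC+1).
Gabriel in UTC: 06:00-12:20, 17:35-22:00 (subtract 1h to convert from UTC+1).
Zane in UTC: 06:00-08:40, 15:10-17:35, 18:30-20:55 (add 6h to convert from UTC-6).
Oona in UTC: 06:00-10:05, 11:35-12:30, 17:20-21:50 (add 2h to convert from UTC-2).
Leo in UTC: 06:00-13:25, 16:25-20:40 (add 2h to convert from UTC-2).
Callum ∩ Pita: 06:25-11:05, 17:15-19:55.
Callum ∩ Pita ∩ Gabriel: 06:25-11:05, 17:35-19:55.
Callum ∩ Pita ∩ Gabriel ∩ Zane: 06:25-08:40, 18:30-19:55.
Callum ∩ Pita ∩ Gabriel ∩ Zane ∩ Oona: 06:25-08:40, 18:30-19:55.
Callum ∩ Pita ∩ Gabriel ∩ Zane ∩ Oona ∩ Leo: 06:25-08:40, 18:30-19:55.
The first common window of at least 30 minutes is 06:25-08:40, so the earliest start is 06:25.

06:25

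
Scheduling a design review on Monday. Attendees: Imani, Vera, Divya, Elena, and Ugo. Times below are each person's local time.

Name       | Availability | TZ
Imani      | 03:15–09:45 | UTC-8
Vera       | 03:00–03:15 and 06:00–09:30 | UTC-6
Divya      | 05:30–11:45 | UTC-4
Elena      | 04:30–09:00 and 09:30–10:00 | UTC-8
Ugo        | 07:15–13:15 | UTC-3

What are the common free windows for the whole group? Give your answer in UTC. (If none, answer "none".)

12:30-15:30

Imani in UTC: 11:15-17:45 (add 8h to convert from UTC-8).
Vera in UTC: 09:00-09:15, 12:00-15:30 (add 6h to convert from UTC-6).
Divya in UTC: 09:30-15:45 (add 4h to convert from UTC-4).
Elena in UTC: 12:30-17:00, 17:30-18:00 (add 8h to convert from UTC-8).
Ugo in UTC: 10:15-16:15 (add 3h to convert from UTC-3).
Imani ∩ Vera: 12:00-15:30.
Imani ∩ Vera ∩ Divya: 12:00-15:30.
Imani ∩ Vera ∩ Divya ∩ Elena: 12:30-15:30.
Imani ∩ Vera ∩ Divya ∩ Elena ∩ Ugo: 12:30-15:30.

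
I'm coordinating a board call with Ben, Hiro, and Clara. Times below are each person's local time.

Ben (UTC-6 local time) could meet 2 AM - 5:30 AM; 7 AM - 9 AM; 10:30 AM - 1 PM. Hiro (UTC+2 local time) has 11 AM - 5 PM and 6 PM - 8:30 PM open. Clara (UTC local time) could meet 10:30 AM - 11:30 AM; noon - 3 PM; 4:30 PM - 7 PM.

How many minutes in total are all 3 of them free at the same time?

300

Ben in UTC: 08:00-11:30, 13:00-15:00, 16:30-19:00 (add 6h to convert from UTC-6).
Hiro in UTC: 09:00-15:00, 16:00-18:30 (subtract 2h to convert from UTC+2).
Clara in UTC: 10:30-11:30, 12:00-15:00, 16:30-19:00.
Ben ∩ Hiro: 09:00-11:30, 13:00-15:00, 16:30-18:30.
Ben ∩ Hiro ∩ Clara: 10:30-11:30, 13:00-15:00, 16:30-18:30.
Summing the common windows: 60 + 120 + 120 = 300 minutes.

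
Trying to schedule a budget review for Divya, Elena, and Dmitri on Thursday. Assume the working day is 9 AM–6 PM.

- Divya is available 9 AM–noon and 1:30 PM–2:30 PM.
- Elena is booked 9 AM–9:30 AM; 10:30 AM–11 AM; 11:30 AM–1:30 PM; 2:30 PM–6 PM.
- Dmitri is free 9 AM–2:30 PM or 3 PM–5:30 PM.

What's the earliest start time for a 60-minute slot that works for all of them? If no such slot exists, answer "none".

09:30

Divya free: 09:00-12:00, 13:30-14:30.
Elena free: 09:30-10:30, 11:00-11:30, 13:30-14:30 (invert busy blocks within the working day).
Dmitri free: 09:00-14:30, 15:00-17:30.
Divya ∩ Elena: 09:30-10:30, 11:00-11:30, 13:30-14:30.
Divya ∩ Elena ∩ Dmitri: 09:30-10:30, 11:00-11:30, 13:30-14:30.
The first common window of at least 60 minutes is 09:30-10:30, so the earliest start is 09:30.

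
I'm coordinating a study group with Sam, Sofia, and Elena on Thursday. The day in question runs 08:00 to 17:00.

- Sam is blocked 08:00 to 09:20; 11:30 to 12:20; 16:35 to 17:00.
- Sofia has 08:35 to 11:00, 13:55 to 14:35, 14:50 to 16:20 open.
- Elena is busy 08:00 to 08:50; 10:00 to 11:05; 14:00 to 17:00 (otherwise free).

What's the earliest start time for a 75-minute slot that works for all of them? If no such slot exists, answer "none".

none

Sam free: 09:20-11:30, 12:20-16:35 (invert busy blocks within the working day).
Sofia free: 08:35-11:00, 13:55-14:35, 14:50-16:20.
Elena free: 08:50-10:00, 11:05-14:00 (invert busy blocks within the working day).
Sam ∩ Sofia: 09:20-11:00, 13:55-14:35, 14:50-16:20.
Sam ∩ Sofia ∩ Elena: 09:20-10:00, 13:55-14:00.
Those are the intersection windows.
No common window is at least 75 minutes long.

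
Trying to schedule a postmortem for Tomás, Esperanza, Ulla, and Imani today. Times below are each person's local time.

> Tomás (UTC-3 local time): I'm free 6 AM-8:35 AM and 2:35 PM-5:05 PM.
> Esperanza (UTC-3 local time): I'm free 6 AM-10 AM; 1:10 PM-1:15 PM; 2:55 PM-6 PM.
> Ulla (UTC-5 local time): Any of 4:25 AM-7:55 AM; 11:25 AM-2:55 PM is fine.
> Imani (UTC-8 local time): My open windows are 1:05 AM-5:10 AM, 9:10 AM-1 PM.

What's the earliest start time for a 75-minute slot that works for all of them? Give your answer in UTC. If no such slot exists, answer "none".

Tomás in UTC: 09:00-11:35, 17:35-20:05 (add 3h to convert from UTC-3).
Esperanza in UTC: 09:00-13:00, 16:10-16:15, 17:55-21:00 (add 3h to convert from UTC-3).
Ulla in UTC: 09:25-12:55, 16:25-19:55 (add 5h to convert from UTC-5).
Imani in UTC: 09:05-13:10, 17:10-21:00 (add 8h to convert from UTC-8).
Tomás ∩ Esperanza: 09:00-11:35, 17:55-20:05.
Tomás ∩ Esperanza ∩ Ulla: 09:25-11:35, 17:55-19:55.
Tomás ∩ Esperanza ∩ Ulla ∩ Imani: 09:25-11:35, 17:55-19:55.
So the common availability across everyone is 09:25-11:35, 17:55-19:55.
The first common window of at least 75 minutes is 09:25-11:35, so the earliest start is 09:25.

09:25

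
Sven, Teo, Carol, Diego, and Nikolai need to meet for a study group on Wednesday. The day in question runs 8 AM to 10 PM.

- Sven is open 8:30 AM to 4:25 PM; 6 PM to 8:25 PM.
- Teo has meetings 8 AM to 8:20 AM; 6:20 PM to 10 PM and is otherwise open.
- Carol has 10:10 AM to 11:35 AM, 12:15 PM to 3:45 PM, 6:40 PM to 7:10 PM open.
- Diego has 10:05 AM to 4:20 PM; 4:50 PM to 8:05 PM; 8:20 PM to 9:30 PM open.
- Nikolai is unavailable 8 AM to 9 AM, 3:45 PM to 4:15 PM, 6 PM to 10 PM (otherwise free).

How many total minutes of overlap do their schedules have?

295

Sven free: 08:30-16:25, 18:00-20:25.
Teo free: 08:20-18:20 (invert busy blocks within the working day).
Carol free: 10:10-11:35, 12:15-15:45, 18:40-19:10.
Diego free: 10:05-16:20, 16:50-20:05, 20:20-21:30.
Nikolai free: 09:00-15:45, 16:15-18:00 (invert busy blocks within the working day).
Sven ∩ Teo: 08:30-16:25, 18:00-18:20.
Sven ∩ Teo ∩ Carol: 10:10-11:35, 12:15-15:45.
Sven ∩ Teo ∩ Carol ∩ Diego: 10:10-11:35, 12:15-15:45.
Sven ∩ Teo ∩ Carol ∩ Diego ∩ Nikolai: 10:10-11:35, 12:15-15:45.
So the common availability across everyone is 10:10-11:35, 12:15-15:45.
Summing the common windows: 85 + 210 = 295 minutes.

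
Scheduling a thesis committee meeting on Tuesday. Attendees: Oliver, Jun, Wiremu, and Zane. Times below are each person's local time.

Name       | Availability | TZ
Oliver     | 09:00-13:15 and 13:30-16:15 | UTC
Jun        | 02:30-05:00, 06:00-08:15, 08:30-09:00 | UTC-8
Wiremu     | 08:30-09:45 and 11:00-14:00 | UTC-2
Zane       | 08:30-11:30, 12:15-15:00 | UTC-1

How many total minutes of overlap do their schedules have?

195

Oliver in UTC: 09:00-13:15, 13:30-16:15.
Jun in UTC: 10:30-13:00, 14:00-16:15, 16:30-17:00 (add 8h to convert from UTC-8).
Wiremu in UTC: 10:30-11:45, 13:00-16:00 (add 2h to convert from UTC-2).
Zane in UTC: 09:30-12:30, 13:15-16:00 (add 1h to convert from UTC-1).
Oliver ∩ Jun: 10:30-13:00, 14:00-16:15.
Oliver ∩ Jun ∩ Wiremu: 10:30-11:45, 14:00-16:00.
Oliver ∩ Jun ∩ Wiremu ∩ Zane: 10:30-11:45, 14:00-16:00.
Summing the common windows: 75 + 120 = 195 minutes.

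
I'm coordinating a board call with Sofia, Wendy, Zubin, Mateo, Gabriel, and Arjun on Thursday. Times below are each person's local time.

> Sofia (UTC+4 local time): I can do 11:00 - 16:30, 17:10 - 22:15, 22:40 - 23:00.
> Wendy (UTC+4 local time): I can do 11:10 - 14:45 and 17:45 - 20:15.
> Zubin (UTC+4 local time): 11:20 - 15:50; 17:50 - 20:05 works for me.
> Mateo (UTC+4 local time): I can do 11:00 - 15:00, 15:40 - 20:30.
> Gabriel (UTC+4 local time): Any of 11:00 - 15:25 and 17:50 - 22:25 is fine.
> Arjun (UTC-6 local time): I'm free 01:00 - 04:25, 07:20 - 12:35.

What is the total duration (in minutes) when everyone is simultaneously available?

320

Sofia in UTC: 07:00-12:30, 13:10-18:15, 18:40-19:00 (subtract 4h to convert from UTC+4).
Wendy in UTC: 07:10-10:45, 13:45-16:15 (subtract 4h to convert from UTC+4).
Zubin in UTC: 07:20-11:50, 13:50-16:05 (subtract 4h to convert from UTC+4).
Mateo in UTC: 07:00-11:00, 11:40-16:30 (subtract 4h to convert from UTC+4).
Gabriel in UTC: 07:00-11:25, 13:50-18:25 (subtract 4h to convert from UTC+4).
Arjun in UTC: 07:00-10:25, 13:20-18:35 (add 6h to convert from UTC-6).
Sofia ∩ Wendy: 07:10-10:45, 13:45-16:15.
Sofia ∩ Wendy ∩ Zubin: 07:20-10:45, 13:50-16:05.
Sofia ∩ Wendy ∩ Zubin ∩ Mateo: 07:20-10:45, 13:50-16:05.
Sofia ∩ Wendy ∩ Zubin ∩ Mateo ∩ Gabriel: 07:20-10:45, 13:50-16:05.
Sofia ∩ Wendy ∩ Zubin ∩ Mateo ∩ Gabriel ∩ Arjun: 07:20-10:25, 13:50-16:05.
So the common availability across everyone is 07:20-10:25, 13:50-16:05.
Summing the common windows: 185 + 135 = 320 minutes.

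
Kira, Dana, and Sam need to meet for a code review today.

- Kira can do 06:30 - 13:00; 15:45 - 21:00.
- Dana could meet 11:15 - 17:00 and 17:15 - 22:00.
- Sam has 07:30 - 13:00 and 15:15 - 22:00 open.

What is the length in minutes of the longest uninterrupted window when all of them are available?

Kira ∩ Dana: 11:15-13:00, 15:45-17:00, 17:15-21:00.
Kira ∩ Dana ∩ Sam: 11:15-13:00, 15:45-17:00, 17:15-21:00.
The longest is 17:15-21:00 at 225 minutes.

225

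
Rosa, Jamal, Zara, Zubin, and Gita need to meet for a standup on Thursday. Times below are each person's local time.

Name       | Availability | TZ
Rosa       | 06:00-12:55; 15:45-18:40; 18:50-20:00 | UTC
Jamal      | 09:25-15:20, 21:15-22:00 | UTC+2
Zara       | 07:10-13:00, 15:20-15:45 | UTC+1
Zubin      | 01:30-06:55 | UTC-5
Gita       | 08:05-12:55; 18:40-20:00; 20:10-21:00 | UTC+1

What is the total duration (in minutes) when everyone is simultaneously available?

Rosa in UTC: 06:00-12:55, 15:45-18:40, 18:50-20:00.
Jamal in UTC: 07:25-13:20, 19:15-20:00 (subtract 2h to convert from UTC+2).
Zara in UTC: 06:10-12:00, 14:20-14:45 (subtract 1h to convert from UTC+1).
Zubin in UTC: 06:30-11:55 (add 5h to convert from UTC-5).
Gita in UTC: 07:05-11:55, 17:40-19:00, 19:10-20:00 (subtract 1h to convert from UTC+1).
Rosa ∩ Jamal: 07:25-12:55, 19:15-20:00.
Rosa ∩ Jamal ∩ Zara: 07:25-12:00.
Rosa ∩ Jamal ∩ Zara ∩ Zubin: 07:25-11:55.
Rosa ∩ Jamal ∩ Zara ∩ Zubin ∩ Gita: 07:25-11:55.
That's a single block of 270 minutes.

270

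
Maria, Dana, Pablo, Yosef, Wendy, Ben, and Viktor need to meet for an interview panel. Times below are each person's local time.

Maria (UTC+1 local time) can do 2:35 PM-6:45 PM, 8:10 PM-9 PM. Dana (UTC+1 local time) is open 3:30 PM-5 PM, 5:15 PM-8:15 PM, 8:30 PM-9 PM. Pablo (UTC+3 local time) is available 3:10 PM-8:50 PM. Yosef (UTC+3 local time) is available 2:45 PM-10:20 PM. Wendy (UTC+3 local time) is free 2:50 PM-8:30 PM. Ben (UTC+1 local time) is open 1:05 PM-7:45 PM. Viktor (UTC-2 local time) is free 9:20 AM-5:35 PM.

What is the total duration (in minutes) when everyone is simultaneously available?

165

Maria in UTC: 13:35-17:45, 19:10-20:00 (subtract 1h to convert from UTC+1).
Dana in UTC: 14:30-16:00, 16:15-19:15, 19:30-20:00 (subtract 1h to convert from UTC+1).
Pablo in UTC: 12:10-17:50 (subtract 3h to convert from UTC+3).
Yosef in UTC: 11:45-19:20 (subtract 3h to convert from UTC+3).
Wendy in UTC: 11:50-17:30 (subtract 3h to convert from UTC+3).
Ben in UTC: 12:05-18:45 (subtract 1h to convert from UTC+1).
Viktor in UTC: 11:20-19:35 (add 2h to convert from UTC-2).
Maria ∩ Dana: 14:30-16:00, 16:15-17:45, 19:10-19:15, 19:30-20:00.
Maria ∩ Dana ∩ Pablo: 14:30-16:00, 16:15-17:45.
Maria ∩ Dana ∩ Pablo ∩ Yosef: 14:30-16:00, 16:15-17:45.
Maria ∩ Dana ∩ Pablo ∩ Yosef ∩ Wendy: 14:30-16:00, 16:15-17:30.
Maria ∩ Dana ∩ Pablo ∩ Yosef ∩ Wendy ∩ Ben: 14:30-16:00, 16:15-17:30.
Maria ∩ Dana ∩ Pablo ∩ Yosef ∩ Wendy ∩ Ben ∩ Viktor: 14:30-16:00, 16:15-17:30.
Summing the common windows: 90 + 75 = 165 minutes.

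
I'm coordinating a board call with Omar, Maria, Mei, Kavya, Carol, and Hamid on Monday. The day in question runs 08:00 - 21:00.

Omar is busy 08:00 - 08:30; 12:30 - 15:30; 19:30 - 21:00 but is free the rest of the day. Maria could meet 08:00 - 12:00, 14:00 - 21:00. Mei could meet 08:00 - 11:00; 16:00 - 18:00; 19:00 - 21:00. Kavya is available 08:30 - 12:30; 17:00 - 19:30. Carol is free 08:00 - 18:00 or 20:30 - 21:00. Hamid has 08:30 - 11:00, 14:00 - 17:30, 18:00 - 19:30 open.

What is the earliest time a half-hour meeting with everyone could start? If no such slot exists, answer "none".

08:30

Omar free: 08:30-12:30, 15:30-19:30 (invert busy blocks within the working day).
Maria free: 08:00-12:00, 14:00-21:00.
Mei free: 08:00-11:00, 16:00-18:00, 19:00-21:00.
Kavya free: 08:30-12:30, 17:00-19:30.
Carol free: 08:00-18:00, 20:30-21:00.
Hamid free: 08:30-11:00, 14:00-17:30, 18:00-19:30.
Omar ∩ Maria: 08:30-12:00, 15:30-19:30.
Omar ∩ Maria ∩ Mei: 08:30-11:00, 16:00-18:00, 19:00-19:30.
Omar ∩ Maria ∩ Mei ∩ Kavya: 08:30-11:00, 17:00-18:00, 19:00-19:30.
Omar ∩ Maria ∩ Mei ∩ Kavya ∩ Carol: 08:30-11:00, 17:00-18:00.
Omar ∩ Maria ∩ Mei ∩ Kavya ∩ Carol ∩ Hamid: 08:30-11:00, 17:00-17:30.
The first common window of at least 30 minutes is 08:30-11:00, so the earliest start is 08:30.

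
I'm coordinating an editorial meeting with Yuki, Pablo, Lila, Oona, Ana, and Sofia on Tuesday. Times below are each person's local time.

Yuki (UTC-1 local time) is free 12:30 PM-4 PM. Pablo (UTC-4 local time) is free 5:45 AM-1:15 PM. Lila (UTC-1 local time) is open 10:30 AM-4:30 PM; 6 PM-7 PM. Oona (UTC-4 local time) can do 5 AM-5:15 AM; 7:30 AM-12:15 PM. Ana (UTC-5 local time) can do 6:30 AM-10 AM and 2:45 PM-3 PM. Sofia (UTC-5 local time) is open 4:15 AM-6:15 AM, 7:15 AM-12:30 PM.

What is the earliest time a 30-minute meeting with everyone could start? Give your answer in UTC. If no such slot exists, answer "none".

Yuki in UTC: 13:30-17:00 (add 1h to convert from UTC-1).
Pablo in UTC: 09:45-17:15 (add 4h to convert from UTC-4).
Lila in UTC: 11:30-17:30, 19:00-20:00 (add 1h to convert from UTC-1).
Oona in UTC: 09:00-09:15, 11:30-16:15 (add 4h to convert from UTC-4).
Ana in UTC: 11:30-15:00, 19:45-20:00 (add 5h to convert from UTC-5).
Sofia in UTC: 09:15-11:15, 12:15-17:30 (add 5h to convert from UTC-5).
Yuki ∩ Pablo: 13:30-17:00.
Yuki ∩ Pablo ∩ Lila: 13:30-17:00.
Yuki ∩ Pablo ∩ Lila ∩ Oona: 13:30-16:15.
Yuki ∩ Pablo ∩ Lila ∩ Oona ∩ Ana: 13:30-15:00.
Yuki ∩ Pablo ∩ Lila ∩ Oona ∩ Ana ∩ Sofia: 13:30-15:00.
The first common window of at least 30 minutes is 13:30-15:00, so the earliest start is 13:30.

13:30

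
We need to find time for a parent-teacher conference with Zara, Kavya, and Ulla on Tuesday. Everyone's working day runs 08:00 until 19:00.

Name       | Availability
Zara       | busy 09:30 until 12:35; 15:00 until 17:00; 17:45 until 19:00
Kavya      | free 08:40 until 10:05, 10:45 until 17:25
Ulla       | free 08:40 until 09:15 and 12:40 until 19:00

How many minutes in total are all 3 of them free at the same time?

200

Zara free: 08:00-09:30, 12:35-15:00, 17:00-17:45 (invert busy blocks within the working day).
Kavya free: 08:40-10:05, 10:45-17:25.
Ulla free: 08:40-09:15, 12:40-19:00.
Zara ∩ Kavya: 08:40-09:30, 12:35-15:00, 17:00-17:25.
Zara ∩ Kavya ∩ Ulla: 08:40-09:15, 12:40-15:00, 17:00-17:25.
Summing the common windows: 35 + 140 + 25 = 200 minutes.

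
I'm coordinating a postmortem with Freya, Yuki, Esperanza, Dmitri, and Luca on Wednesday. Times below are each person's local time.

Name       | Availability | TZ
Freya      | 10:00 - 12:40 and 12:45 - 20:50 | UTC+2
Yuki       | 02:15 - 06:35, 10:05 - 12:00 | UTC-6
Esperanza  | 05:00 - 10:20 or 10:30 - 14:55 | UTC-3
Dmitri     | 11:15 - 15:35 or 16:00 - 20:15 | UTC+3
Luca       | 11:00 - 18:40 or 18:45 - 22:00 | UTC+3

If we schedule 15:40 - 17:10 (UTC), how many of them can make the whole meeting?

Freya in UTC: 08:00-10:40, 10:45-18:50 (subtract 2h to convert from UTC+2).
Yuki in UTC: 08:15-12:35, 16:05-18:00 (add 6h to convert from UTC-6).
Esperanza in UTC: 08:00-13:20, 13:30-17:55 (add 3h to convert from UTC-3).
Dmitri in UTC: 08:15-12:35, 13:00-17:15 (subtract 3h to convert from UTC+3).
Luca in UTC: 08:00-15:40, 15:45-19:00 (subtract 3h to convert from UTC+3).
Freya, Esperanza, and Dmitri can make the full 15:40-17:10 slot — that's 3.

3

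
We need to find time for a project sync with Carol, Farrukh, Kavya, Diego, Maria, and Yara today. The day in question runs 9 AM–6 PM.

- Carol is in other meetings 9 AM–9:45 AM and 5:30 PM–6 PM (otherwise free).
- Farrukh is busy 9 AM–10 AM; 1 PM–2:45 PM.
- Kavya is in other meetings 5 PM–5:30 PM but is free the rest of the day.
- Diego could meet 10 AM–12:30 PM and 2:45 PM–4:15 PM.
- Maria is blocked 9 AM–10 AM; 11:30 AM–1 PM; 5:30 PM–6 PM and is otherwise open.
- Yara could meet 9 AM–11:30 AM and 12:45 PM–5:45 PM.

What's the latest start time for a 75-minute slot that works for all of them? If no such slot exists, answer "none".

Carol free: 09:45-17:30 (invert busy blocks within the working day).
Farrukh free: 10:00-13:00, 14:45-18:00 (invert busy blocks within the working day).
Kavya free: 09:00-17:00, 17:30-18:00 (invert busy blocks within the working day).
Diego free: 10:00-12:30, 14:45-16:15.
Maria free: 10:00-11:30, 13:00-17:30 (invert busy blocks within the working day).
Yara free: 09:00-11:30, 12:45-17:45.
Carol ∩ Farrukh: 10:00-13:00, 14:45-17:30.
Carol ∩ Farrukh ∩ Kavya: 10:00-13:00, 14:45-17:00.
Carol ∩ Farrukh ∩ Kavya ∩ Diego: 10:00-12:30, 14:45-16:15.
Carol ∩ Farrukh ∩ Kavya ∩ Diego ∩ Maria: 10:00-11:30, 14:45-16:15.
Carol ∩ Farrukh ∩ Kavya ∩ Diego ∩ Maria ∩ Yara: 10:00-11:30, 14:45-16:15.
The last common window of at least 75 minutes is 14:45-16:15; a 75-minute meeting can start as late as 15:00 and still end by 16:15.

15:00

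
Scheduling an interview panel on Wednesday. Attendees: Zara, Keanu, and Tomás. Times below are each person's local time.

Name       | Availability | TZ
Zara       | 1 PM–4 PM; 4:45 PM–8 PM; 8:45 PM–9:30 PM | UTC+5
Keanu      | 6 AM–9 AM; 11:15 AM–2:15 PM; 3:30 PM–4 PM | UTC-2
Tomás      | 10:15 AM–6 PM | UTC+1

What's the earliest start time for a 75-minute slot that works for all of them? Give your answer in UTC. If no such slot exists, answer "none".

09:15

Zara in UTC: 08:00-11:00, 11:45-15:00, 15:45-16:30 (subtract 5h to convert from UTC+5).
Keanu in UTC: 08:00-11:00, 13:15-16:15, 17:30-18:00 (add 2h to convert from UTC-2).
Tomás in UTC: 09:15-17:00 (subtract 1h to convert from UTC+1).
Zara ∩ Keanu: 08:00-11:00, 13:15-15:00, 15:45-16:15.
Zara ∩ Keanu ∩ Tomás: 09:15-11:00, 13:15-15:00, 15:45-16:15.
The first common window of at least 75 minutes is 09:15-11:00, so the earliest start is 09:15.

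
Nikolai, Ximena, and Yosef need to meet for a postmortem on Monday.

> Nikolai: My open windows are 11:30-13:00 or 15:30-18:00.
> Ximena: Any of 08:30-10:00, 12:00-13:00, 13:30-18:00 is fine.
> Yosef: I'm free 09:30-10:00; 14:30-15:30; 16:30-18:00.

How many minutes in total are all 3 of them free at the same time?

90

Nikolai ∩ Ximena: 12:00-13:00, 15:30-18:00.
Nikolai ∩ Ximena ∩ Yosef: 16:30-18:00.
Those are the intersection windows.
That's a single block of 90 minutes.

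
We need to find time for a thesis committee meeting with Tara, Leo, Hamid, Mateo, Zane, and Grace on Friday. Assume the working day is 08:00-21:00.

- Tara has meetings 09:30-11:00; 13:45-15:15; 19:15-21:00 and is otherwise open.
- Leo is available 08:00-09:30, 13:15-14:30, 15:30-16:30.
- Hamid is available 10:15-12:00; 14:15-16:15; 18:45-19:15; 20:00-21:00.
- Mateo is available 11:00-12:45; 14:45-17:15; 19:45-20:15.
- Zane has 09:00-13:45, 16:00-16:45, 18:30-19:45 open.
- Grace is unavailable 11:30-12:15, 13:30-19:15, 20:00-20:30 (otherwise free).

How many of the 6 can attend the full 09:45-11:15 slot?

2

Tara free: 08:00-09:30, 11:00-13:45, 15:15-19:15 (invert busy blocks within the working day).
Leo free: 08:00-09:30, 13:15-14:30, 15:30-16:30.
Hamid free: 10:15-12:00, 14:15-16:15, 18:45-19:15, 20:00-21:00.
Mateo free: 11:00-12:45, 14:45-17:15, 19:45-20:15.
Zane free: 09:00-13:45, 16:00-16:45, 18:30-19:45.
Grace free: 08:00-11:30, 12:15-13:30, 19:15-20:00, 20:30-21:00 (invert busy blocks within the working day).
Zane and Grace can make the full 09:45-11:15 slot — that's 2.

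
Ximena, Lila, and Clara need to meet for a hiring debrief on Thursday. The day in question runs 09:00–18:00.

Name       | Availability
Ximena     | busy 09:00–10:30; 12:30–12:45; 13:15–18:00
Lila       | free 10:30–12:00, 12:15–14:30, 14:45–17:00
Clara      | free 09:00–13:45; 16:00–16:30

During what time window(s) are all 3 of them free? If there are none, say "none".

Ximena free: 10:30-12:30, 12:45-13:15 (invert busy blocks within the working day).
Lila free: 10:30-12:00, 12:15-14:30, 14:45-17:00.
Clara free: 09:00-13:45, 16:00-16:30.
Ximena ∩ Lila: 10:30-12:00, 12:15-12:30, 12:45-13:15.
Ximena ∩ Lila ∩ Clara: 10:30-12:00, 12:15-12:30, 12:45-13:15.

10:30-12:00, 12:15-12:30, 12:45-13:15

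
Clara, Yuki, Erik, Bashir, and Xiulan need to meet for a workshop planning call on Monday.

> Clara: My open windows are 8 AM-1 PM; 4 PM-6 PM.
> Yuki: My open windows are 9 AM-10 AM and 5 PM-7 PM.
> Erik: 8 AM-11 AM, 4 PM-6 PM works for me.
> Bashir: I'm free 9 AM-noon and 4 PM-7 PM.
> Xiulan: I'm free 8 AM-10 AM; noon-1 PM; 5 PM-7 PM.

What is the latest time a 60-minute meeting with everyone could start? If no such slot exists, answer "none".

Clara ∩ Yuki: 09:00-10:00, 17:00-18:00.
Clara ∩ Yuki ∩ Erik: 09:00-10:00, 17:00-18:00.
Clara ∩ Yuki ∩ Erik ∩ Bashir: 09:00-10:00, 17:00-18:00.
Clara ∩ Yuki ∩ Erik ∩ Bashir ∩ Xiulan: 09:00-10:00, 17:00-18:00.
The last common window of at least 60 minutes is 17:00-18:00; a 60-minute meeting can start as late as 17:00 and still end by 18:00.

17:00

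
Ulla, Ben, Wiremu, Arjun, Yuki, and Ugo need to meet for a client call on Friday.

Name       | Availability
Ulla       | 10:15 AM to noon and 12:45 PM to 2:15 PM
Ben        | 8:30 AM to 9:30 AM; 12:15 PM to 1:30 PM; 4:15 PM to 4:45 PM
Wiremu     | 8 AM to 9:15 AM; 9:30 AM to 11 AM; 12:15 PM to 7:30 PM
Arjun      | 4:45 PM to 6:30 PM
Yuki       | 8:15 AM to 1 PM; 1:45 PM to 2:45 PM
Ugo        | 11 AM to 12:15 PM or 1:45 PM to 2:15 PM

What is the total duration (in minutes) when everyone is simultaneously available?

Ulla ∩ Ben: 12:45-13:30.
Ulla ∩ Ben ∩ Wiremu: 12:45-13:30.
Ulla ∩ Ben ∩ Wiremu ∩ Arjun: ∅.
Ulla ∩ Ben ∩ Wiremu ∩ Arjun ∩ Yuki: ∅.
Ulla ∩ Ben ∩ Wiremu ∩ Arjun ∩ Yuki ∩ Ugo: ∅.
There is no time when everyone is free.
There is no common window, so the total is 0 minutes.

0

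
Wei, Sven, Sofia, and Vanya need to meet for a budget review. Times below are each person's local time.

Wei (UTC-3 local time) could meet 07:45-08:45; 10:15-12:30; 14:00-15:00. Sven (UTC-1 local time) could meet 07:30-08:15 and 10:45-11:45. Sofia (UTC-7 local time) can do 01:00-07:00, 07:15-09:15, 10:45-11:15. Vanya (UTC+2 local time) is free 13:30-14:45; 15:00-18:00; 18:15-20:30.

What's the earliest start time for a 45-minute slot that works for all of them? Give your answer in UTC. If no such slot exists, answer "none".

Wei in UTC: 10:45-11:45, 13:15-15:30, 17:00-18:00 (add 3h to convert from UTC-3).
Sven in UTC: 08:30-09:15, 11:45-12:45 (add 1h to convert from UTC-1).
Sofia in UTC: 08:00-14:00, 14:15-16:15, 17:45-18:15 (add 7h to convert from UTC-7).
Vanya in UTC: 11:30-12:45, 13:00-16:00, 16:15-18:30 (subtract 2h to convert from UTC+2).
Wei ∩ Sven: ∅.
Wei ∩ Sven ∩ Sofia: ∅.
Wei ∩ Sven ∩ Sofia ∩ Vanya: ∅.
There is no time when everyone is free.
No common window is at least 45 minutes long.

none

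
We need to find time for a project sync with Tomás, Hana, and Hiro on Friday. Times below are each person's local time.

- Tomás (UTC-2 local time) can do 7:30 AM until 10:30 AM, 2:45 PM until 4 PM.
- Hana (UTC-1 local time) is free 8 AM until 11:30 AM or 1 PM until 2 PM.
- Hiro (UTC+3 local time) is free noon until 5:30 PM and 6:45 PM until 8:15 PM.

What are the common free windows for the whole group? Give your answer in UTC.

Tomás in UTC: 09:30-12:30, 16:45-18:00 (add 2h to convert from UTC-2).
Hana in UTC: 09:00-12:30, 14:00-15:00 (add 1h to convert from UTC-1).
Hiro in UTC: 09:00-14:30, 15:45-17:15 (subtract 3h to convert from UTC+3).
Tomás ∩ Hana: 09:30-12:30.
Tomás ∩ Hana ∩ Hiro: 09:30-12:30.

09:30-12:30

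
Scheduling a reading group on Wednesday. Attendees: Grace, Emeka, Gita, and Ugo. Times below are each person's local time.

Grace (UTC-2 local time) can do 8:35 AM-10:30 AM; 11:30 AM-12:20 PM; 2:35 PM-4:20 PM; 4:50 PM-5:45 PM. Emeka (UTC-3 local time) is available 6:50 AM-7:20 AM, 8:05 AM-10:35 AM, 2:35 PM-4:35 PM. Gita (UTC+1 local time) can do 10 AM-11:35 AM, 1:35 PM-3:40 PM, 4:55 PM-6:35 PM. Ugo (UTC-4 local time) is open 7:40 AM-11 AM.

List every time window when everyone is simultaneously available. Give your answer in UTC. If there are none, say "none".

Grace in UTC: 10:35-12:30, 13:30-14:20, 16:35-18:20, 18:50-19:45 (add 2h to convert from UTC-2).
Emeka in UTC: 09:50-10:20, 11:05-13:35, 17:35-19:35 (add 3h to convert from UTC-3).
Gita in UTC: 09:00-10:35, 12:35-14:40, 15:55-17:35 (subtract 1h to convert from UTC+1).
Ugo in UTC: 11:40-15:00 (add 4h to convert from UTC-4).
Grace ∩ Emeka: 11:05-12:30, 13:30-13:35, 17:35-18:20, 18:50-19:35.
Grace ∩ Emeka ∩ Gita: 13:30-13:35.
Grace ∩ Emeka ∩ Gita ∩ Ugo: 13:30-13:35.

13:30-13:35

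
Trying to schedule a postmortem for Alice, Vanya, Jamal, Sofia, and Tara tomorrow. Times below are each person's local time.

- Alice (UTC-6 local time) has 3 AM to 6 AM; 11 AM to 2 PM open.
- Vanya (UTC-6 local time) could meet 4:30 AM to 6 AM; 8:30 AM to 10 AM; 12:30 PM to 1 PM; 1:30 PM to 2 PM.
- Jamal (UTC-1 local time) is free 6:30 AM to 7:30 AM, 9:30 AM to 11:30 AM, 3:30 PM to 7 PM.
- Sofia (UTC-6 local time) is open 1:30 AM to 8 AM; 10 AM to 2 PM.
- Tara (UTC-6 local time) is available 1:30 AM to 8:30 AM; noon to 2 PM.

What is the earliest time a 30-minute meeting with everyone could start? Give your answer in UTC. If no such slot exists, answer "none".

10:30

Alice in UTC: 09:00-12:00, 17:00-20:00 (add 6h to convert from UTC-6).
Vanya in UTC: 10:30-12:00, 14:30-16:00, 18:30-19:00, 19:30-20:00 (add 6h to convert from UTC-6).
Jamal in UTC: 07:30-08:30, 10:30-12:30, 16:30-20:00 (add 1h to convert from UTC-1).
Sofia in UTC: 07:30-14:00, 16:00-20:00 (add 6h to convert from UTC-6).
Tara in UTC: 07:30-14:30, 18:00-20:00 (add 6h to convert from UTC-6).
Alice ∩ Vanya: 10:30-12:00, 18:30-19:00, 19:30-20:00.
Alice ∩ Vanya ∩ Jamal: 10:30-12:00, 18:30-19:00, 19:30-20:00.
Alice ∩ Vanya ∩ Jamal ∩ Sofia: 10:30-12:00, 18:30-19:00, 19:30-20:00.
Alice ∩ Vanya ∩ Jamal ∩ Sofia ∩ Tara: 10:30-12:00, 18:30-19:00, 19:30-20:00.
The first common window of at least 30 minutes is 10:30-12:00, so the earliest start is 10:30.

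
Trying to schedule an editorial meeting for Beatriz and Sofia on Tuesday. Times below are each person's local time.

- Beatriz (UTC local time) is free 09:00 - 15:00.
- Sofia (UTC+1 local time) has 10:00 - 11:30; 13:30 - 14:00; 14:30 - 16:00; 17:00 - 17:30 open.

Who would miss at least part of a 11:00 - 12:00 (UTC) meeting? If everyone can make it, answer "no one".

Sofia

Beatriz in UTC: 09:00-15:00.
Sofia in UTC: 09:00-10:30, 12:30-13:00, 13:30-15:00, 16:00-16:30 (subtract 1h to convert from UTC+1).
Beatriz: free for 11:00-12:00. Sofia: not fully free for 11:00-12:00.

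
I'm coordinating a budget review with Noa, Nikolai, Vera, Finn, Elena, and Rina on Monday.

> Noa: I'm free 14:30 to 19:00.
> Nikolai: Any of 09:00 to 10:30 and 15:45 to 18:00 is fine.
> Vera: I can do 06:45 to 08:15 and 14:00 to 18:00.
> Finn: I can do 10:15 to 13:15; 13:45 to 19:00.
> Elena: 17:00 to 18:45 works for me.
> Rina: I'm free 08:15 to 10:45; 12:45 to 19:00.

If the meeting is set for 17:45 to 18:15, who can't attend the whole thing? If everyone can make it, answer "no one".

Noa: free for 17:45-18:15. Nikolai: not fully free for 17:45-18:15. Vera: not fully free for 17:45-18:15. Finn: free for 17:45-18:15. Elena: free for 17:45-18:15. Rina: free for 17:45-18:15.

Nikolai, Vera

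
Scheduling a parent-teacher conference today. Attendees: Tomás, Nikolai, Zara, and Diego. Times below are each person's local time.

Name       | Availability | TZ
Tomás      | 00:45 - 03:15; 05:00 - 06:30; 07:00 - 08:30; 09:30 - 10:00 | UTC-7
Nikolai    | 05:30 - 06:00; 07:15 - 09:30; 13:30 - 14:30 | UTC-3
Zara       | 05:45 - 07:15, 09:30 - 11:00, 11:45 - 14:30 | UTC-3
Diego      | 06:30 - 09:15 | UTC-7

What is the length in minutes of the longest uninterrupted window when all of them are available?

Tomás in UTC: 07:45-10:15, 12:00-13:30, 14:00-15:30, 16:30-17:00 (add 7h to convert from UTC-7).
Nikolai in UTC: 08:30-09:00, 10:15-12:30, 16:30-17:30 (add 3h to convert from UTC-3).
Zara in UTC: 08:45-10:15, 12:30-14:00, 14:45-17:30 (add 3h to convert from UTC-3).
Diego in UTC: 13:30-16:15 (add 7h to convert from UTC-7).
Tomás ∩ Nikolai: 08:30-09:00, 12:00-12:30, 16:30-17:00.
Tomás ∩ Nikolai ∩ Zara: 08:45-09:00, 16:30-17:00.
Tomás ∩ Nikolai ∩ Zara ∩ Diego: ∅.
There is no time when everyone is free.
No common window exists, so the longest block is 0 minutes.

0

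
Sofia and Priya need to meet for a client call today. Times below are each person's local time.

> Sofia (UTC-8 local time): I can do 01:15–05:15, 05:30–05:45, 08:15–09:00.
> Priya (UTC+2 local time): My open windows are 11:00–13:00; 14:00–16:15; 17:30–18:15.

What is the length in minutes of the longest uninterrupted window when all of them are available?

105

Sofia in UTC: 09:15-13:15, 13:30-13:45, 16:15-17:00 (add 8h to convert from UTC-8).
Priya in UTC: 09:00-11:00, 12:00-14:15, 15:30-16:15 (subtract 2h to convert from UTC+2).
Sofia ∩ Priya: 09:15-11:00, 12:00-13:15, 13:30-13:45.
The longest is 09:15-11:00 at 105 minutes.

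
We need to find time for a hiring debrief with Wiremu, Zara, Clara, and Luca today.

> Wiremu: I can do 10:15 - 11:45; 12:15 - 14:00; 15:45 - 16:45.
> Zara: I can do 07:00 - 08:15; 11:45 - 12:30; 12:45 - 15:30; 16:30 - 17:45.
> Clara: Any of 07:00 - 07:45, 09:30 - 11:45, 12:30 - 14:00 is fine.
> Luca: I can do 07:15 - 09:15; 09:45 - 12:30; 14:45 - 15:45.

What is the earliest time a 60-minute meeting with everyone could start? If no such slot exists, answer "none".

Wiremu ∩ Zara: 12:15-12:30, 12:45-14:00, 16:30-16:45.
Wiremu ∩ Zara ∩ Clara: 12:45-14:00.
Wiremu ∩ Zara ∩ Clara ∩ Luca: ∅.
There is no time when everyone is free.
No common window is at least 60 minutes long.

none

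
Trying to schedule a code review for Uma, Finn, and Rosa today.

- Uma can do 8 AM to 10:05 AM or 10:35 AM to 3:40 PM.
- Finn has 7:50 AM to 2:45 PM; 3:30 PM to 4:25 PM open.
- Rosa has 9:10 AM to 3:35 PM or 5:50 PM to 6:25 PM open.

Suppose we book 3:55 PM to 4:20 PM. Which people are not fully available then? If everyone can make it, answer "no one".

Rosa, Uma

Uma: not fully free for 15:55-16:20. Finn: free for 15:55-16:20. Rosa: not fully free for 15:55-16:20.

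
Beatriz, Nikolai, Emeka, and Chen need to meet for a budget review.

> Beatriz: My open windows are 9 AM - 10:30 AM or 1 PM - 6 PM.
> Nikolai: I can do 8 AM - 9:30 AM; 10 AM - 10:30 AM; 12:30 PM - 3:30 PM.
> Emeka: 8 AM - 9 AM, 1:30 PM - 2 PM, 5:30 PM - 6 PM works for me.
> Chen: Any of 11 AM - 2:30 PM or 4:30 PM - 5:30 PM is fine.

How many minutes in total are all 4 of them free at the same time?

30

Beatriz ∩ Nikolai: 09:00-09:30, 10:00-10:30, 13:00-15:30.
Beatriz ∩ Nikolai ∩ Emeka: 13:30-14:00.
Beatriz ∩ Nikolai ∩ Emeka ∩ Chen: 13:30-14:00.
That's a single block of 30 minutes.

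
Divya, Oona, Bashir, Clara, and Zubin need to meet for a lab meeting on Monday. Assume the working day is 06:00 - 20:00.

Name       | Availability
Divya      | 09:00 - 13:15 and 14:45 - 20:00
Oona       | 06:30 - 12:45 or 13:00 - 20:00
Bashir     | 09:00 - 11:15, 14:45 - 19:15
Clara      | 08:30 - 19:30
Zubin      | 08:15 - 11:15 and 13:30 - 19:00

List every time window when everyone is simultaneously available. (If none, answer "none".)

Divya ∩ Oona: 09:00-12:45, 13:00-13:15, 14:45-20:00.
Divya ∩ Oona ∩ Bashir: 09:00-11:15, 14:45-19:15.
Divya ∩ Oona ∩ Bashir ∩ Clara: 09:00-11:15, 14:45-19:15.
Divya ∩ Oona ∩ Bashir ∩ Clara ∩ Zubin: 09:00-11:15, 14:45-19:00.

09:00-11:15, 14:45-19:00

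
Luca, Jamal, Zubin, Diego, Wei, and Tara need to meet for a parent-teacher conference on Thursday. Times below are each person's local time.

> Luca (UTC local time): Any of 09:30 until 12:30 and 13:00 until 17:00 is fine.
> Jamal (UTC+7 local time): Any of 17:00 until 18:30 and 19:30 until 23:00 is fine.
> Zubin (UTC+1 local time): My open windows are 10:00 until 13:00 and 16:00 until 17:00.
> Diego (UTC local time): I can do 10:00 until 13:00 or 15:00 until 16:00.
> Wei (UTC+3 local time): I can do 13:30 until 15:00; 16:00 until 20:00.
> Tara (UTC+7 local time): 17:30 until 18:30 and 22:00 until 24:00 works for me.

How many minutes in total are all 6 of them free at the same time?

120

Luca in UTC: 09:30-12:30, 13:00-17:00.
Jamal in UTC: 10:00-11:30, 12:30-16:00 (subtract 7h to convert from UTC+7).
Zubin in UTC: 09:00-12:00, 15:00-16:00 (subtract 1h to convert from UTC+1).
Diego in UTC: 10:00-13:00, 15:00-16:00.
Wei in UTC: 10:30-12:00, 13:00-17:00 (subtract 3h to convert from UTC+3).
Tara in UTC: 10:30-11:30, 15:00-17:00 (subtract 7h to convert from UTC+7).
Luca ∩ Jamal: 10:00-11:30, 13:00-16:00.
Luca ∩ Jamal ∩ Zubin: 10:00-11:30, 15:00-16:00.
Luca ∩ Jamal ∩ Zubin ∩ Diego: 10:00-11:30, 15:00-16:00.
Luca ∩ Jamal ∩ Zubin ∩ Diego ∩ Wei: 10:30-11:30, 15:00-16:00.
Luca ∩ Jamal ∩ Zubin ∩ Diego ∩ Wei ∩ Tara: 10:30-11:30, 15:00-16:00.
Those are the intersection windows.
Summing the common windows: 60 + 60 = 120 minutes.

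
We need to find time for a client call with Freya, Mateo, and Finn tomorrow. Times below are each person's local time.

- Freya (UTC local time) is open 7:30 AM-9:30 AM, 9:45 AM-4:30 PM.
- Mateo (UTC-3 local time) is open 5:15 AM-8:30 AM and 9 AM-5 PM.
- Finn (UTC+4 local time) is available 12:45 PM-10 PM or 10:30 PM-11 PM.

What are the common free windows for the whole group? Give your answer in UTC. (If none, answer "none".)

Freya in UTC: 07:30-09:30, 09:45-16:30.
Mateo in UTC: 08:15-11:30, 12:00-20:00 (add 3h to convert from UTC-3).
Finn in UTC: 08:45-18:00, 18:30-19:00 (subtract 4h to convert from UTC+4).
Freya ∩ Mateo: 08:15-09:30, 09:45-11:30, 12:00-16:30.
Freya ∩ Mateo ∩ Finn: 08:45-09:30, 09:45-11:30, 12:00-16:30.

08:45-09:30, 09:45-11:30, 12:00-16:30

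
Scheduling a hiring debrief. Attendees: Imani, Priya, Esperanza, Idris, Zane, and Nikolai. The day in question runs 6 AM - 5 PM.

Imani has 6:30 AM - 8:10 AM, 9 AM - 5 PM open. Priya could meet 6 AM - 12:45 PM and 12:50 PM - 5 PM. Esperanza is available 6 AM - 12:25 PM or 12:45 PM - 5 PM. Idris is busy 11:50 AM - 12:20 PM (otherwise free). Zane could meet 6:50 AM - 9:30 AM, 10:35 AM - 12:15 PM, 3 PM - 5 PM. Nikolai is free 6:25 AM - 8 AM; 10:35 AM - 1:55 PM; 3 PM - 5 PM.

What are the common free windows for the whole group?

06:50-08:00, 10:35-11:50, 15:00-17:00

Imani free: 06:30-08:10, 09:00-17:00.
Priya free: 06:00-12:45, 12:50-17:00.
Esperanza free: 06:00-12:25, 12:45-17:00.
Idris free: 06:00-11:50, 12:20-17:00 (invert busy blocks within the working day).
Zane free: 06:50-09:30, 10:35-12:15, 15:00-17:00.
Nikolai free: 06:25-08:00, 10:35-13:55, 15:00-17:00.
Imani ∩ Priya: 06:30-08:10, 09:00-12:45, 12:50-17:00.
Imani ∩ Priya ∩ Esperanza: 06:30-08:10, 09:00-12:25, 12:50-17:00.
Imani ∩ Priya ∩ Esperanza ∩ Idris: 06:30-08:10, 09:00-11:50, 12:20-12:25, 12:50-17:00.
Imani ∩ Priya ∩ Esperanza ∩ Idris ∩ Zane: 06:50-08:10, 09:00-09:30, 10:35-11:50, 15:00-17:00.
Imani ∩ Priya ∩ Esperanza ∩ Idris ∩ Zane ∩ Nikolai: 06:50-08:00, 10:35-11:50, 15:00-17:00.
Those are the intersection windows.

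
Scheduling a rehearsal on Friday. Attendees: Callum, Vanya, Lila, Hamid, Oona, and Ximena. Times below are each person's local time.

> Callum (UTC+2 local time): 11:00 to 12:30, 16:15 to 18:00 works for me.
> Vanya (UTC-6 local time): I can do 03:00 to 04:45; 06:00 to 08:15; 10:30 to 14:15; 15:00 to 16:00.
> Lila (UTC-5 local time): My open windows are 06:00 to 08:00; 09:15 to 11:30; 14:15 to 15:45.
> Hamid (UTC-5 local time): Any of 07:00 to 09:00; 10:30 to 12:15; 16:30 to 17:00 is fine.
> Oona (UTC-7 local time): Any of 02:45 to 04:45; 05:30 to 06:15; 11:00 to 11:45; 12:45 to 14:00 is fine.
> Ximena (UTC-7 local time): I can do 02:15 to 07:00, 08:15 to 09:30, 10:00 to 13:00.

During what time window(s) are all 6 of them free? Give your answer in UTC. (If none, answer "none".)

none

Callum in UTC: 09:00-10:30, 14:15-16:00 (subtract 2h to convert from UTC+2).
Vanya in UTC: 09:00-10:45, 12:00-14:15, 16:30-20:15, 21:00-22:00 (add 6h to convert from UTC-6).
Lila in UTC: 11:00-13:00, 14:15-16:30, 19:15-20:45 (add 5h to convert from UTC-5).
Hamid in UTC: 12:00-14:00, 15:30-17:15, 21:30-22:00 (add 5h to convert from UTC-5).
Oona in UTC: 09:45-11:45, 12:30-13:15, 18:00-18:45, 19:45-21:00 (add 7h to convert from UTC-7).
Ximena in UTC: 09:15-14:00, 15:15-16:30, 17:00-20:00 (add 7h to convert from UTC-7).
Callum ∩ Vanya: 09:00-10:30.
Callum ∩ Vanya ∩ Lila: ∅.
Callum ∩ Vanya ∩ Lila ∩ Hamid: ∅.
Callum ∩ Vanya ∩ Lila ∩ Hamid ∩ Oona: ∅.
Callum ∩ Vanya ∩ Lila ∩ Hamid ∩ Oona ∩ Ximena: ∅.
There is no time when everyone is free.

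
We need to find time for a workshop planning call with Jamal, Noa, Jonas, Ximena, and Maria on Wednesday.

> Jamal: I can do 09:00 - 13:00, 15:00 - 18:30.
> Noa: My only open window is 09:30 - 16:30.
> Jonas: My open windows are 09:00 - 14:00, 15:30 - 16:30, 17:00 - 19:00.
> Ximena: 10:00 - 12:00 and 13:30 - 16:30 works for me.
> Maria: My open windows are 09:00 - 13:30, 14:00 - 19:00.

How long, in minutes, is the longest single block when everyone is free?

Jamal ∩ Noa: 09:30-13:00, 15:00-16:30.
Jamal ∩ Noa ∩ Jonas: 09:30-13:00, 15:30-16:30.
Jamal ∩ Noa ∩ Jonas ∩ Ximena: 10:00-12:00, 15:30-16:30.
Jamal ∩ Noa ∩ Jonas ∩ Ximena ∩ Maria: 10:00-12:00, 15:30-16:30.
Those are the intersection windows.
The longest is 10:00-12:00 at 120 minutes.

120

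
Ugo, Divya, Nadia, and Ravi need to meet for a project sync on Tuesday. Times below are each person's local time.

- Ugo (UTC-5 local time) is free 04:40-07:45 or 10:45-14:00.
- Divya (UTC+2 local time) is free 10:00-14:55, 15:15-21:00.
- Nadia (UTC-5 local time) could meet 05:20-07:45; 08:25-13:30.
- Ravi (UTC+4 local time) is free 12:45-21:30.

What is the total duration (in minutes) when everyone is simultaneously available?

250

Ugo in UTC: 09:40-12:45, 15:45-19:00 (add 5h to convert from UTC-5).
Divya in UTC: 08:00-12:55, 13:15-19:00 (subtract 2h to convert from UTC+2).
Nadia in UTC: 10:20-12:45, 13:25-18:30 (add 5h to convert from UTC-5).
Ravi in UTC: 08:45-17:30 (subtract 4h to convert from UTC+4).
Ugo ∩ Divya: 09:40-12:45, 15:45-19:00.
Ugo ∩ Divya ∩ Nadia: 10:20-12:45, 15:45-18:30.
Ugo ∩ Divya ∩ Nadia ∩ Ravi: 10:20-12:45, 15:45-17:30.
Summing the common windows: 145 + 105 = 250 minutes.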